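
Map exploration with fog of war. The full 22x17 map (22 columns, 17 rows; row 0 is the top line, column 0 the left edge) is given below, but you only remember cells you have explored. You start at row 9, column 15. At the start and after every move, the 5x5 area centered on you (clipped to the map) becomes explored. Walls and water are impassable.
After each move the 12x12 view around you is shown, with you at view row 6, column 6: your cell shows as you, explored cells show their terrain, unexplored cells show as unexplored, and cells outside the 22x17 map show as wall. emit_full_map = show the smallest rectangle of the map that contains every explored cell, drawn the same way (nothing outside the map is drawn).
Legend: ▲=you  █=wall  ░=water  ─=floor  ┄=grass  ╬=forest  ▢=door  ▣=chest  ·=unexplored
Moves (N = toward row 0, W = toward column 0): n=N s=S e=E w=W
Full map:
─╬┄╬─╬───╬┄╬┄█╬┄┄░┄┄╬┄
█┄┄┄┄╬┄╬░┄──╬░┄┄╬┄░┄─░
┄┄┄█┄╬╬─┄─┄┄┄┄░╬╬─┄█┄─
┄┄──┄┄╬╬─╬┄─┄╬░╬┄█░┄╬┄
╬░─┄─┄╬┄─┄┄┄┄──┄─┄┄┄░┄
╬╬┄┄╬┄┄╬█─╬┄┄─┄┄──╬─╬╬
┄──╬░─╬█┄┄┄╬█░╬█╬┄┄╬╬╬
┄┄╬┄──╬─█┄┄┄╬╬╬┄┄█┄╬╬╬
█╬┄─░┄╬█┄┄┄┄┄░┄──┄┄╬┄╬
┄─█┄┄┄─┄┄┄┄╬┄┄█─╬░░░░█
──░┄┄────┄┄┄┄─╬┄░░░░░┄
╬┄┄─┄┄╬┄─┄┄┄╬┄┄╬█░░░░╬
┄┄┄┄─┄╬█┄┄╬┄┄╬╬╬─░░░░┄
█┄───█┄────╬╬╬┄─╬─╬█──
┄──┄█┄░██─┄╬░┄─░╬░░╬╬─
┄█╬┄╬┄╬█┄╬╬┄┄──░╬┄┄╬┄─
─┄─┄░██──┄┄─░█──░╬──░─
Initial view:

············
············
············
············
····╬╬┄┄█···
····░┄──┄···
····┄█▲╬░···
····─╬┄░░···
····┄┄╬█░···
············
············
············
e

············
············
············
············
···╬╬┄┄█┄···
···░┄──┄┄···
···┄█─▲░░···
···─╬┄░░░···
···┄┄╬█░░···
············
············
············

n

············
············
············
············
····╬█╬┄┄···
···╬╬┄┄█┄···
···░┄─▲┄┄···
···┄█─╬░░···
···─╬┄░░░···
···┄┄╬█░░···
············
············

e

···········█
···········█
···········█
···········█
···╬█╬┄┄╬··█
··╬╬┄┄█┄╬··█
··░┄──▲┄╬··█
··┄█─╬░░░··█
··─╬┄░░░░··█
··┄┄╬█░░···█
···········█
···········█

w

············
············
············
············
····╬█╬┄┄╬··
···╬╬┄┄█┄╬··
···░┄─▲┄┄╬··
···┄█─╬░░░··
···─╬┄░░░░··
···┄┄╬█░░···
············
············

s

············
············
············
····╬█╬┄┄╬··
···╬╬┄┄█┄╬··
···░┄──┄┄╬··
···┄█─▲░░░··
···─╬┄░░░░··
···┄┄╬█░░···
············
············
············

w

············
············
············
·····╬█╬┄┄╬·
····╬╬┄┄█┄╬·
····░┄──┄┄╬·
····┄█▲╬░░░·
····─╬┄░░░░·
····┄┄╬█░░··
············
············
············

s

············
············
·····╬█╬┄┄╬·
····╬╬┄┄█┄╬·
····░┄──┄┄╬·
····┄█─╬░░░·
····─╬▲░░░░·
····┄┄╬█░░··
····╬╬╬─░···
············
············
············

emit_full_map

·╬█╬┄┄╬
╬╬┄┄█┄╬
░┄──┄┄╬
┄█─╬░░░
─╬▲░░░░
┄┄╬█░░·
╬╬╬─░··

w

············
············
······╬█╬┄┄╬
·····╬╬┄┄█┄╬
····┄░┄──┄┄╬
····┄┄█─╬░░░
····┄─▲┄░░░░
····╬┄┄╬█░░·
····┄╬╬╬─░··
············
············
············

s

············
······╬█╬┄┄╬
·····╬╬┄┄█┄╬
····┄░┄──┄┄╬
····┄┄█─╬░░░
····┄─╬┄░░░░
····╬┄▲╬█░░·
····┄╬╬╬─░··
····╬╬┄─╬···
············
············
············

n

············
············
······╬█╬┄┄╬
·····╬╬┄┄█┄╬
····┄░┄──┄┄╬
····┄┄█─╬░░░
····┄─▲┄░░░░
····╬┄┄╬█░░·
····┄╬╬╬─░··
····╬╬┄─╬···
············
············

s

············
······╬█╬┄┄╬
·····╬╬┄┄█┄╬
····┄░┄──┄┄╬
····┄┄█─╬░░░
····┄─╬┄░░░░
····╬┄▲╬█░░·
····┄╬╬╬─░··
····╬╬┄─╬···
············
············
············

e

············
·····╬█╬┄┄╬·
····╬╬┄┄█┄╬·
···┄░┄──┄┄╬·
···┄┄█─╬░░░·
···┄─╬┄░░░░·
···╬┄┄▲█░░··
···┄╬╬╬─░···
···╬╬┄─╬─···
············
············
············

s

·····╬█╬┄┄╬·
····╬╬┄┄█┄╬·
···┄░┄──┄┄╬·
···┄┄█─╬░░░·
···┄─╬┄░░░░·
···╬┄┄╬█░░··
···┄╬╬▲─░···
···╬╬┄─╬─···
····┄─░╬░···
············
············
████████████

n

············
·····╬█╬┄┄╬·
····╬╬┄┄█┄╬·
···┄░┄──┄┄╬·
···┄┄█─╬░░░·
···┄─╬┄░░░░·
···╬┄┄▲█░░··
···┄╬╬╬─░···
···╬╬┄─╬─···
····┄─░╬░···
············
············

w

············
······╬█╬┄┄╬
·····╬╬┄┄█┄╬
····┄░┄──┄┄╬
····┄┄█─╬░░░
····┄─╬┄░░░░
····╬┄▲╬█░░·
····┄╬╬╬─░··
····╬╬┄─╬─··
·····┄─░╬░··
············
············

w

············
·······╬█╬┄┄
······╬╬┄┄█┄
·····┄░┄──┄┄
····╬┄┄█─╬░░
····┄┄─╬┄░░░
····┄╬▲┄╬█░░
····┄┄╬╬╬─░·
····╬╬╬┄─╬─·
······┄─░╬░·
············
············

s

·······╬█╬┄┄
······╬╬┄┄█┄
·····┄░┄──┄┄
····╬┄┄█─╬░░
····┄┄─╬┄░░░
····┄╬┄┄╬█░░
····┄┄▲╬╬─░·
····╬╬╬┄─╬─·
····╬░┄─░╬░·
············
············
████████████

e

······╬█╬┄┄╬
·····╬╬┄┄█┄╬
····┄░┄──┄┄╬
···╬┄┄█─╬░░░
···┄┄─╬┄░░░░
···┄╬┄┄╬█░░·
···┄┄╬▲╬─░··
···╬╬╬┄─╬─··
···╬░┄─░╬░··
············
············
████████████

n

············
······╬█╬┄┄╬
·····╬╬┄┄█┄╬
····┄░┄──┄┄╬
···╬┄┄█─╬░░░
···┄┄─╬┄░░░░
···┄╬┄▲╬█░░·
···┄┄╬╬╬─░··
···╬╬╬┄─╬─··
···╬░┄─░╬░··
············
············

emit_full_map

···╬█╬┄┄╬
··╬╬┄┄█┄╬
·┄░┄──┄┄╬
╬┄┄█─╬░░░
┄┄─╬┄░░░░
┄╬┄▲╬█░░·
┄┄╬╬╬─░··
╬╬╬┄─╬─··
╬░┄─░╬░··

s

······╬█╬┄┄╬
·····╬╬┄┄█┄╬
····┄░┄──┄┄╬
···╬┄┄█─╬░░░
···┄┄─╬┄░░░░
···┄╬┄┄╬█░░·
···┄┄╬▲╬─░··
···╬╬╬┄─╬─··
···╬░┄─░╬░··
············
············
████████████

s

·····╬╬┄┄█┄╬
····┄░┄──┄┄╬
···╬┄┄█─╬░░░
···┄┄─╬┄░░░░
···┄╬┄┄╬█░░·
···┄┄╬╬╬─░··
···╬╬╬▲─╬─··
···╬░┄─░╬░··
····┄──░╬···
············
████████████
████████████

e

····╬╬┄┄█┄╬·
···┄░┄──┄┄╬·
··╬┄┄█─╬░░░·
··┄┄─╬┄░░░░·
··┄╬┄┄╬█░░··
··┄┄╬╬╬─░···
··╬╬╬┄▲╬─···
··╬░┄─░╬░···
···┄──░╬┄···
············
████████████
████████████

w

·····╬╬┄┄█┄╬
····┄░┄──┄┄╬
···╬┄┄█─╬░░░
···┄┄─╬┄░░░░
···┄╬┄┄╬█░░·
···┄┄╬╬╬─░··
···╬╬╬▲─╬─··
···╬░┄─░╬░··
····┄──░╬┄··
············
████████████
████████████

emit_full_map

···╬█╬┄┄╬
··╬╬┄┄█┄╬
·┄░┄──┄┄╬
╬┄┄█─╬░░░
┄┄─╬┄░░░░
┄╬┄┄╬█░░·
┄┄╬╬╬─░··
╬╬╬▲─╬─··
╬░┄─░╬░··
·┄──░╬┄··

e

····╬╬┄┄█┄╬·
···┄░┄──┄┄╬·
··╬┄┄█─╬░░░·
··┄┄─╬┄░░░░·
··┄╬┄┄╬█░░··
··┄┄╬╬╬─░···
··╬╬╬┄▲╬─···
··╬░┄─░╬░···
···┄──░╬┄···
············
████████████
████████████

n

·····╬█╬┄┄╬·
····╬╬┄┄█┄╬·
···┄░┄──┄┄╬·
··╬┄┄█─╬░░░·
··┄┄─╬┄░░░░·
··┄╬┄┄╬█░░··
··┄┄╬╬▲─░···
··╬╬╬┄─╬─···
··╬░┄─░╬░···
···┄──░╬┄···
············
████████████

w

······╬█╬┄┄╬
·····╬╬┄┄█┄╬
····┄░┄──┄┄╬
···╬┄┄█─╬░░░
···┄┄─╬┄░░░░
···┄╬┄┄╬█░░·
···┄┄╬▲╬─░··
···╬╬╬┄─╬─··
···╬░┄─░╬░··
····┄──░╬┄··
············
████████████

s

·····╬╬┄┄█┄╬
····┄░┄──┄┄╬
···╬┄┄█─╬░░░
···┄┄─╬┄░░░░
···┄╬┄┄╬█░░·
···┄┄╬╬╬─░··
···╬╬╬▲─╬─··
···╬░┄─░╬░··
····┄──░╬┄··
············
████████████
████████████

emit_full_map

···╬█╬┄┄╬
··╬╬┄┄█┄╬
·┄░┄──┄┄╬
╬┄┄█─╬░░░
┄┄─╬┄░░░░
┄╬┄┄╬█░░·
┄┄╬╬╬─░··
╬╬╬▲─╬─··
╬░┄─░╬░··
·┄──░╬┄··


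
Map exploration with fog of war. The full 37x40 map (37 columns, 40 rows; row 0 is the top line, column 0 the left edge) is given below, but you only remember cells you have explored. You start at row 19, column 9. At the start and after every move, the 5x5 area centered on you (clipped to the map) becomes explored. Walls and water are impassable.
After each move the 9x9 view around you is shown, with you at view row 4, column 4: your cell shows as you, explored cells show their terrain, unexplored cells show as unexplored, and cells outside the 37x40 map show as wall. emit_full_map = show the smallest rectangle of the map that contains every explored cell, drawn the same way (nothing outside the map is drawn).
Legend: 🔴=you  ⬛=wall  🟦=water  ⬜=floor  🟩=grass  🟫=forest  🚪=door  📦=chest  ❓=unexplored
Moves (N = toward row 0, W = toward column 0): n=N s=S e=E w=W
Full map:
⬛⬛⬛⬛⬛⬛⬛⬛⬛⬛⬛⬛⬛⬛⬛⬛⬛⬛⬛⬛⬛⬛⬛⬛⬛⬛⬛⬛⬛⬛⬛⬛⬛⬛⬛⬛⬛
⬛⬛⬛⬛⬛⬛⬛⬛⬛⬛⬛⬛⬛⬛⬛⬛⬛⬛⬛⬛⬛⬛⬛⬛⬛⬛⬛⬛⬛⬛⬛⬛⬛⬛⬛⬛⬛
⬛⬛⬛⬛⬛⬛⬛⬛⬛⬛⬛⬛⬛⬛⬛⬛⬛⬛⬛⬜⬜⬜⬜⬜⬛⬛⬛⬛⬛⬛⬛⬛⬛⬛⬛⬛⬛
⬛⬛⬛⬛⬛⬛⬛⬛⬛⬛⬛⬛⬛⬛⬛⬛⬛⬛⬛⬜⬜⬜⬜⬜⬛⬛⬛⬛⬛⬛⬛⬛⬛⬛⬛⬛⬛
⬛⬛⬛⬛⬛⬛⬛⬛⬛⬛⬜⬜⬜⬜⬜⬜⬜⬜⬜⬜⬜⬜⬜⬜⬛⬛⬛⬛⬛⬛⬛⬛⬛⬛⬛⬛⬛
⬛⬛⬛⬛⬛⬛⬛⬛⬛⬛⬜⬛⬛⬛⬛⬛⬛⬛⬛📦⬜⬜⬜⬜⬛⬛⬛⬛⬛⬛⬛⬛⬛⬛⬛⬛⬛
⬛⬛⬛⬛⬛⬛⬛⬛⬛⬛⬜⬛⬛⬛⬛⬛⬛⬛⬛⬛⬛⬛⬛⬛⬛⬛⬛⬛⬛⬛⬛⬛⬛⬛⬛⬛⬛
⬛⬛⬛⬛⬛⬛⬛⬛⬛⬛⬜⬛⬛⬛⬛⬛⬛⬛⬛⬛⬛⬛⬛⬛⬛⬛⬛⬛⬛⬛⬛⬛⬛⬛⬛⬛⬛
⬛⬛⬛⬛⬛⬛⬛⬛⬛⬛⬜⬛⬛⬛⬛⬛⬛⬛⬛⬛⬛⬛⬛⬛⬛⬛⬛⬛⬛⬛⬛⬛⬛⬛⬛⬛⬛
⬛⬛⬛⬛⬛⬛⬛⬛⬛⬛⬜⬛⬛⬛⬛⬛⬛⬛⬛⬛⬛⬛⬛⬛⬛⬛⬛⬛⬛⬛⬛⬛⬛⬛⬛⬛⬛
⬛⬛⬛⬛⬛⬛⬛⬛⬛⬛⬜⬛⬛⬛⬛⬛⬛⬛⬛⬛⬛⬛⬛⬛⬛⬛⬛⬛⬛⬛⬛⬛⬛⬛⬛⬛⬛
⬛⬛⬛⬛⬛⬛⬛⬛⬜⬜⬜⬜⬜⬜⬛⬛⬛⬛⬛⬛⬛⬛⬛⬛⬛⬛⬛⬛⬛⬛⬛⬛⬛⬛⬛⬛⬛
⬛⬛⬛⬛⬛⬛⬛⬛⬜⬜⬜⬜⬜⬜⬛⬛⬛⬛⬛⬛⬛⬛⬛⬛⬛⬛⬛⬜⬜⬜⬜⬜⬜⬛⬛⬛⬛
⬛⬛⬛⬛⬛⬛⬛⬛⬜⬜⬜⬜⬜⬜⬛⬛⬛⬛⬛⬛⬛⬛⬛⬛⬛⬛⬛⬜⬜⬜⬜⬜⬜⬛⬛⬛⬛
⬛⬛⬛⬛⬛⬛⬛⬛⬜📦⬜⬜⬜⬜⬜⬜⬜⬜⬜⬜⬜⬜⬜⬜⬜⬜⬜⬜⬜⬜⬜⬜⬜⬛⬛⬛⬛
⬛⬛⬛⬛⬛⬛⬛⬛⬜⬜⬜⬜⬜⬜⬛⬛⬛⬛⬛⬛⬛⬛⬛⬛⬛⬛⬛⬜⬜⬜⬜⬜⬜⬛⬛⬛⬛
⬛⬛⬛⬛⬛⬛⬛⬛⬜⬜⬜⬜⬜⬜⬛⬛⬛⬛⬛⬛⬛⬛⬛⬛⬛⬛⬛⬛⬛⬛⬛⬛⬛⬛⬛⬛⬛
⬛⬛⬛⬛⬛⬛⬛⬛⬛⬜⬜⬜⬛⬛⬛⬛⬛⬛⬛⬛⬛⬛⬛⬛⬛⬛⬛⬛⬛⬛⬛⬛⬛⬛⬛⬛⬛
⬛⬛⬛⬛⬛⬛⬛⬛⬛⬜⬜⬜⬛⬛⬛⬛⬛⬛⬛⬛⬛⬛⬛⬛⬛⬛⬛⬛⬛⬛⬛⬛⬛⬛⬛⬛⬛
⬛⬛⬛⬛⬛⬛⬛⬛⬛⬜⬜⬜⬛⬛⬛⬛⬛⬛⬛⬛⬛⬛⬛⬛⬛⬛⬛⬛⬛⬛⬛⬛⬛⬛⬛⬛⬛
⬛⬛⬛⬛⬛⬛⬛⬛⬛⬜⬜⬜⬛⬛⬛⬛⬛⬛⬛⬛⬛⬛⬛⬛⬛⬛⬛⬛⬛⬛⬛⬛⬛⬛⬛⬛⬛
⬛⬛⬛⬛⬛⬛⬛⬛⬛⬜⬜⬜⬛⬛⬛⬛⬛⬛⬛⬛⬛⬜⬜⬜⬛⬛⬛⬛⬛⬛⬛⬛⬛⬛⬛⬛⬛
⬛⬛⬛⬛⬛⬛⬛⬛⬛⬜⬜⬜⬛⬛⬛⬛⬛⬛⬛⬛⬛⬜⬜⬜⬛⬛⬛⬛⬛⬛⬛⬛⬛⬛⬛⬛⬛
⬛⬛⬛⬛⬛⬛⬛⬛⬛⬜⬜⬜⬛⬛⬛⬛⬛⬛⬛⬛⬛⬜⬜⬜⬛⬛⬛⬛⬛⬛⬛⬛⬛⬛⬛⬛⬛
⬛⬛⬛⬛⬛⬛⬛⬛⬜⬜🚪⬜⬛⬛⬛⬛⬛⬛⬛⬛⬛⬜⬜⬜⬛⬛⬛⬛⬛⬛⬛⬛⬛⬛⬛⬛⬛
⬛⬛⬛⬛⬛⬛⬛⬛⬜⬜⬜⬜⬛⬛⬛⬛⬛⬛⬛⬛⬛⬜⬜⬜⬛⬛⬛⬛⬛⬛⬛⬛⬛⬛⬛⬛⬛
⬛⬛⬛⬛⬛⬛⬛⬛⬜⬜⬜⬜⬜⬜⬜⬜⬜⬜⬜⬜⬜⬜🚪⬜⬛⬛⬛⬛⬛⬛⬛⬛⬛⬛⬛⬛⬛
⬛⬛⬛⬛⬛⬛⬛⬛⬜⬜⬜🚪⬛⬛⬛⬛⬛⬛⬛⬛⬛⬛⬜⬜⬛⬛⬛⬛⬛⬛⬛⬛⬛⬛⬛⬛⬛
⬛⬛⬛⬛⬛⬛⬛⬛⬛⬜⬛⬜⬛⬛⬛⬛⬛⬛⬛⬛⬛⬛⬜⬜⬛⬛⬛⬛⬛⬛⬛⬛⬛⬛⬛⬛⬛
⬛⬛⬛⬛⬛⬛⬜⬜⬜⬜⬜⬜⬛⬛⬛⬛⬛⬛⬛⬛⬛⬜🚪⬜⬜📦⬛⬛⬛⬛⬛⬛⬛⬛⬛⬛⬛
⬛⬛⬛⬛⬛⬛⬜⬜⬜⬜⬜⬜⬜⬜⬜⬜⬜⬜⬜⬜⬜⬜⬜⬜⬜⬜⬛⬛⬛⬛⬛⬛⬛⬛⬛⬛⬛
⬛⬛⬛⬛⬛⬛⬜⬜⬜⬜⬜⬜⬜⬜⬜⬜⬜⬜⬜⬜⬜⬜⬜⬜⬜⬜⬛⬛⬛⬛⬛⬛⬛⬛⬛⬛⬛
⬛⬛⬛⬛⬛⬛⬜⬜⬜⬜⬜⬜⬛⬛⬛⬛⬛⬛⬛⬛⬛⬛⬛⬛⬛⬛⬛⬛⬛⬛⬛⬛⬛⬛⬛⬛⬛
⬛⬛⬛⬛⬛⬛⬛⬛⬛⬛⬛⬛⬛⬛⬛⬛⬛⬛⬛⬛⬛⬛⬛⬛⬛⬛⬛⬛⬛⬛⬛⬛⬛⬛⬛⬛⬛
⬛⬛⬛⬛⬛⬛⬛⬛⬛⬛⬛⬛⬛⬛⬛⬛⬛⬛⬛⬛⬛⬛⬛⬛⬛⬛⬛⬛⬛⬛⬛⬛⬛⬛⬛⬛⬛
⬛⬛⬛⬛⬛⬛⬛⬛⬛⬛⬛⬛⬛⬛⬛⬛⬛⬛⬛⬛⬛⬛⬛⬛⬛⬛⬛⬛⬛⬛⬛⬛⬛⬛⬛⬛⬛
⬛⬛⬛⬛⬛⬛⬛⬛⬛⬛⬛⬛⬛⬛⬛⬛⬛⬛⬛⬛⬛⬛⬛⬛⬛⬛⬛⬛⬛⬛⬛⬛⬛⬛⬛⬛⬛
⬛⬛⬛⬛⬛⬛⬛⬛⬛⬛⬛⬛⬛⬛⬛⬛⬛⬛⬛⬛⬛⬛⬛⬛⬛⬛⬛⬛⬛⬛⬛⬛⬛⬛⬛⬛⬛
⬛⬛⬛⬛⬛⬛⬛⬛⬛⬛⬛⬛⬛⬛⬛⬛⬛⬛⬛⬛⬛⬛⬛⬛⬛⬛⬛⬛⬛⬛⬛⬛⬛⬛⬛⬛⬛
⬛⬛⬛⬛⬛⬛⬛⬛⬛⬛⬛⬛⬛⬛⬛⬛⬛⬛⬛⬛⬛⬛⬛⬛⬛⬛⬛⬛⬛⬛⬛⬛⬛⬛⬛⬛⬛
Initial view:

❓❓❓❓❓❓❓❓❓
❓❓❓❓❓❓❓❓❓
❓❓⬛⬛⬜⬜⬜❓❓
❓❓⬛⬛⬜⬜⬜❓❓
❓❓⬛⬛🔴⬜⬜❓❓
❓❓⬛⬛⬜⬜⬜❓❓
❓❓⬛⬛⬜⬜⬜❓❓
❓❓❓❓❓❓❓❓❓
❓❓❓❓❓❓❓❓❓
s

❓❓❓❓❓❓❓❓❓
❓❓⬛⬛⬜⬜⬜❓❓
❓❓⬛⬛⬜⬜⬜❓❓
❓❓⬛⬛⬜⬜⬜❓❓
❓❓⬛⬛🔴⬜⬜❓❓
❓❓⬛⬛⬜⬜⬜❓❓
❓❓⬛⬛⬜⬜⬜❓❓
❓❓❓❓❓❓❓❓❓
❓❓❓❓❓❓❓❓❓

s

❓❓⬛⬛⬜⬜⬜❓❓
❓❓⬛⬛⬜⬜⬜❓❓
❓❓⬛⬛⬜⬜⬜❓❓
❓❓⬛⬛⬜⬜⬜❓❓
❓❓⬛⬛🔴⬜⬜❓❓
❓❓⬛⬛⬜⬜⬜❓❓
❓❓⬛⬛⬜⬜⬜❓❓
❓❓❓❓❓❓❓❓❓
❓❓❓❓❓❓❓❓❓

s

❓❓⬛⬛⬜⬜⬜❓❓
❓❓⬛⬛⬜⬜⬜❓❓
❓❓⬛⬛⬜⬜⬜❓❓
❓❓⬛⬛⬜⬜⬜❓❓
❓❓⬛⬛🔴⬜⬜❓❓
❓❓⬛⬛⬜⬜⬜❓❓
❓❓⬛⬜⬜🚪⬜❓❓
❓❓❓❓❓❓❓❓❓
❓❓❓❓❓❓❓❓❓

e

❓⬛⬛⬜⬜⬜❓❓❓
❓⬛⬛⬜⬜⬜❓❓❓
❓⬛⬛⬜⬜⬜⬛❓❓
❓⬛⬛⬜⬜⬜⬛❓❓
❓⬛⬛⬜🔴⬜⬛❓❓
❓⬛⬛⬜⬜⬜⬛❓❓
❓⬛⬜⬜🚪⬜⬛❓❓
❓❓❓❓❓❓❓❓❓
❓❓❓❓❓❓❓❓❓

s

❓⬛⬛⬜⬜⬜❓❓❓
❓⬛⬛⬜⬜⬜⬛❓❓
❓⬛⬛⬜⬜⬜⬛❓❓
❓⬛⬛⬜⬜⬜⬛❓❓
❓⬛⬛⬜🔴⬜⬛❓❓
❓⬛⬜⬜🚪⬜⬛❓❓
❓❓⬜⬜⬜⬜⬛❓❓
❓❓❓❓❓❓❓❓❓
❓❓❓❓❓❓❓❓❓

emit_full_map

⬛⬛⬜⬜⬜❓
⬛⬛⬜⬜⬜❓
⬛⬛⬜⬜⬜❓
⬛⬛⬜⬜⬜⬛
⬛⬛⬜⬜⬜⬛
⬛⬛⬜⬜⬜⬛
⬛⬛⬜🔴⬜⬛
⬛⬜⬜🚪⬜⬛
❓⬜⬜⬜⬜⬛

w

❓❓⬛⬛⬜⬜⬜❓❓
❓❓⬛⬛⬜⬜⬜⬛❓
❓❓⬛⬛⬜⬜⬜⬛❓
❓❓⬛⬛⬜⬜⬜⬛❓
❓❓⬛⬛🔴⬜⬜⬛❓
❓❓⬛⬜⬜🚪⬜⬛❓
❓❓⬛⬜⬜⬜⬜⬛❓
❓❓❓❓❓❓❓❓❓
❓❓❓❓❓❓❓❓❓

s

❓❓⬛⬛⬜⬜⬜⬛❓
❓❓⬛⬛⬜⬜⬜⬛❓
❓❓⬛⬛⬜⬜⬜⬛❓
❓❓⬛⬛⬜⬜⬜⬛❓
❓❓⬛⬜🔴🚪⬜⬛❓
❓❓⬛⬜⬜⬜⬜⬛❓
❓❓⬛⬜⬜⬜⬜❓❓
❓❓❓❓❓❓❓❓❓
❓❓❓❓❓❓❓❓❓

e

❓⬛⬛⬜⬜⬜⬛❓❓
❓⬛⬛⬜⬜⬜⬛❓❓
❓⬛⬛⬜⬜⬜⬛❓❓
❓⬛⬛⬜⬜⬜⬛❓❓
❓⬛⬜⬜🔴⬜⬛❓❓
❓⬛⬜⬜⬜⬜⬛❓❓
❓⬛⬜⬜⬜⬜⬜❓❓
❓❓❓❓❓❓❓❓❓
❓❓❓❓❓❓❓❓❓

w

❓❓⬛⬛⬜⬜⬜⬛❓
❓❓⬛⬛⬜⬜⬜⬛❓
❓❓⬛⬛⬜⬜⬜⬛❓
❓❓⬛⬛⬜⬜⬜⬛❓
❓❓⬛⬜🔴🚪⬜⬛❓
❓❓⬛⬜⬜⬜⬜⬛❓
❓❓⬛⬜⬜⬜⬜⬜❓
❓❓❓❓❓❓❓❓❓
❓❓❓❓❓❓❓❓❓

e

❓⬛⬛⬜⬜⬜⬛❓❓
❓⬛⬛⬜⬜⬜⬛❓❓
❓⬛⬛⬜⬜⬜⬛❓❓
❓⬛⬛⬜⬜⬜⬛❓❓
❓⬛⬜⬜🔴⬜⬛❓❓
❓⬛⬜⬜⬜⬜⬛❓❓
❓⬛⬜⬜⬜⬜⬜❓❓
❓❓❓❓❓❓❓❓❓
❓❓❓❓❓❓❓❓❓

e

⬛⬛⬜⬜⬜⬛❓❓❓
⬛⬛⬜⬜⬜⬛❓❓❓
⬛⬛⬜⬜⬜⬛⬛❓❓
⬛⬛⬜⬜⬜⬛⬛❓❓
⬛⬜⬜🚪🔴⬛⬛❓❓
⬛⬜⬜⬜⬜⬛⬛❓❓
⬛⬜⬜⬜⬜⬜⬜❓❓
❓❓❓❓❓❓❓❓❓
❓❓❓❓❓❓❓❓❓

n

⬛⬛⬜⬜⬜❓❓❓❓
⬛⬛⬜⬜⬜⬛❓❓❓
⬛⬛⬜⬜⬜⬛⬛❓❓
⬛⬛⬜⬜⬜⬛⬛❓❓
⬛⬛⬜⬜🔴⬛⬛❓❓
⬛⬜⬜🚪⬜⬛⬛❓❓
⬛⬜⬜⬜⬜⬛⬛❓❓
⬛⬜⬜⬜⬜⬜⬜❓❓
❓❓❓❓❓❓❓❓❓

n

⬛⬛⬜⬜⬜❓❓❓❓
⬛⬛⬜⬜⬜❓❓❓❓
⬛⬛⬜⬜⬜⬛⬛❓❓
⬛⬛⬜⬜⬜⬛⬛❓❓
⬛⬛⬜⬜🔴⬛⬛❓❓
⬛⬛⬜⬜⬜⬛⬛❓❓
⬛⬜⬜🚪⬜⬛⬛❓❓
⬛⬜⬜⬜⬜⬛⬛❓❓
⬛⬜⬜⬜⬜⬜⬜❓❓

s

⬛⬛⬜⬜⬜❓❓❓❓
⬛⬛⬜⬜⬜⬛⬛❓❓
⬛⬛⬜⬜⬜⬛⬛❓❓
⬛⬛⬜⬜⬜⬛⬛❓❓
⬛⬛⬜⬜🔴⬛⬛❓❓
⬛⬜⬜🚪⬜⬛⬛❓❓
⬛⬜⬜⬜⬜⬛⬛❓❓
⬛⬜⬜⬜⬜⬜⬜❓❓
❓❓❓❓❓❓❓❓❓

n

⬛⬛⬜⬜⬜❓❓❓❓
⬛⬛⬜⬜⬜❓❓❓❓
⬛⬛⬜⬜⬜⬛⬛❓❓
⬛⬛⬜⬜⬜⬛⬛❓❓
⬛⬛⬜⬜🔴⬛⬛❓❓
⬛⬛⬜⬜⬜⬛⬛❓❓
⬛⬜⬜🚪⬜⬛⬛❓❓
⬛⬜⬜⬜⬜⬛⬛❓❓
⬛⬜⬜⬜⬜⬜⬜❓❓

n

⬛⬛⬜⬜⬜❓❓❓❓
⬛⬛⬜⬜⬜❓❓❓❓
⬛⬛⬜⬜⬜⬛⬛❓❓
⬛⬛⬜⬜⬜⬛⬛❓❓
⬛⬛⬜⬜🔴⬛⬛❓❓
⬛⬛⬜⬜⬜⬛⬛❓❓
⬛⬛⬜⬜⬜⬛⬛❓❓
⬛⬜⬜🚪⬜⬛⬛❓❓
⬛⬜⬜⬜⬜⬛⬛❓❓

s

⬛⬛⬜⬜⬜❓❓❓❓
⬛⬛⬜⬜⬜⬛⬛❓❓
⬛⬛⬜⬜⬜⬛⬛❓❓
⬛⬛⬜⬜⬜⬛⬛❓❓
⬛⬛⬜⬜🔴⬛⬛❓❓
⬛⬛⬜⬜⬜⬛⬛❓❓
⬛⬜⬜🚪⬜⬛⬛❓❓
⬛⬜⬜⬜⬜⬛⬛❓❓
⬛⬜⬜⬜⬜⬜⬜❓❓

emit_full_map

⬛⬛⬜⬜⬜❓❓
⬛⬛⬜⬜⬜❓❓
⬛⬛⬜⬜⬜⬛⬛
⬛⬛⬜⬜⬜⬛⬛
⬛⬛⬜⬜⬜⬛⬛
⬛⬛⬜⬜🔴⬛⬛
⬛⬛⬜⬜⬜⬛⬛
⬛⬜⬜🚪⬜⬛⬛
⬛⬜⬜⬜⬜⬛⬛
⬛⬜⬜⬜⬜⬜⬜

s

⬛⬛⬜⬜⬜⬛⬛❓❓
⬛⬛⬜⬜⬜⬛⬛❓❓
⬛⬛⬜⬜⬜⬛⬛❓❓
⬛⬛⬜⬜⬜⬛⬛❓❓
⬛⬛⬜⬜🔴⬛⬛❓❓
⬛⬜⬜🚪⬜⬛⬛❓❓
⬛⬜⬜⬜⬜⬛⬛❓❓
⬛⬜⬜⬜⬜⬜⬜❓❓
❓❓❓❓❓❓❓❓❓

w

❓⬛⬛⬜⬜⬜⬛⬛❓
❓⬛⬛⬜⬜⬜⬛⬛❓
❓⬛⬛⬜⬜⬜⬛⬛❓
❓⬛⬛⬜⬜⬜⬛⬛❓
❓⬛⬛⬜🔴⬜⬛⬛❓
❓⬛⬜⬜🚪⬜⬛⬛❓
❓⬛⬜⬜⬜⬜⬛⬛❓
❓⬛⬜⬜⬜⬜⬜⬜❓
❓❓❓❓❓❓❓❓❓

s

❓⬛⬛⬜⬜⬜⬛⬛❓
❓⬛⬛⬜⬜⬜⬛⬛❓
❓⬛⬛⬜⬜⬜⬛⬛❓
❓⬛⬛⬜⬜⬜⬛⬛❓
❓⬛⬜⬜🔴⬜⬛⬛❓
❓⬛⬜⬜⬜⬜⬛⬛❓
❓⬛⬜⬜⬜⬜⬜⬜❓
❓❓❓❓❓❓❓❓❓
❓❓❓❓❓❓❓❓❓

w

❓❓⬛⬛⬜⬜⬜⬛⬛
❓❓⬛⬛⬜⬜⬜⬛⬛
❓❓⬛⬛⬜⬜⬜⬛⬛
❓❓⬛⬛⬜⬜⬜⬛⬛
❓❓⬛⬜🔴🚪⬜⬛⬛
❓❓⬛⬜⬜⬜⬜⬛⬛
❓❓⬛⬜⬜⬜⬜⬜⬜
❓❓❓❓❓❓❓❓❓
❓❓❓❓❓❓❓❓❓

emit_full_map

⬛⬛⬜⬜⬜❓❓
⬛⬛⬜⬜⬜❓❓
⬛⬛⬜⬜⬜⬛⬛
⬛⬛⬜⬜⬜⬛⬛
⬛⬛⬜⬜⬜⬛⬛
⬛⬛⬜⬜⬜⬛⬛
⬛⬛⬜⬜⬜⬛⬛
⬛⬜🔴🚪⬜⬛⬛
⬛⬜⬜⬜⬜⬛⬛
⬛⬜⬜⬜⬜⬜⬜

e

❓⬛⬛⬜⬜⬜⬛⬛❓
❓⬛⬛⬜⬜⬜⬛⬛❓
❓⬛⬛⬜⬜⬜⬛⬛❓
❓⬛⬛⬜⬜⬜⬛⬛❓
❓⬛⬜⬜🔴⬜⬛⬛❓
❓⬛⬜⬜⬜⬜⬛⬛❓
❓⬛⬜⬜⬜⬜⬜⬜❓
❓❓❓❓❓❓❓❓❓
❓❓❓❓❓❓❓❓❓

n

❓⬛⬛⬜⬜⬜⬛⬛❓
❓⬛⬛⬜⬜⬜⬛⬛❓
❓⬛⬛⬜⬜⬜⬛⬛❓
❓⬛⬛⬜⬜⬜⬛⬛❓
❓⬛⬛⬜🔴⬜⬛⬛❓
❓⬛⬜⬜🚪⬜⬛⬛❓
❓⬛⬜⬜⬜⬜⬛⬛❓
❓⬛⬜⬜⬜⬜⬜⬜❓
❓❓❓❓❓❓❓❓❓

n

❓⬛⬛⬜⬜⬜❓❓❓
❓⬛⬛⬜⬜⬜⬛⬛❓
❓⬛⬛⬜⬜⬜⬛⬛❓
❓⬛⬛⬜⬜⬜⬛⬛❓
❓⬛⬛⬜🔴⬜⬛⬛❓
❓⬛⬛⬜⬜⬜⬛⬛❓
❓⬛⬜⬜🚪⬜⬛⬛❓
❓⬛⬜⬜⬜⬜⬛⬛❓
❓⬛⬜⬜⬜⬜⬜⬜❓

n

❓⬛⬛⬜⬜⬜❓❓❓
❓⬛⬛⬜⬜⬜❓❓❓
❓⬛⬛⬜⬜⬜⬛⬛❓
❓⬛⬛⬜⬜⬜⬛⬛❓
❓⬛⬛⬜🔴⬜⬛⬛❓
❓⬛⬛⬜⬜⬜⬛⬛❓
❓⬛⬛⬜⬜⬜⬛⬛❓
❓⬛⬜⬜🚪⬜⬛⬛❓
❓⬛⬜⬜⬜⬜⬛⬛❓

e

⬛⬛⬜⬜⬜❓❓❓❓
⬛⬛⬜⬜⬜❓❓❓❓
⬛⬛⬜⬜⬜⬛⬛❓❓
⬛⬛⬜⬜⬜⬛⬛❓❓
⬛⬛⬜⬜🔴⬛⬛❓❓
⬛⬛⬜⬜⬜⬛⬛❓❓
⬛⬛⬜⬜⬜⬛⬛❓❓
⬛⬜⬜🚪⬜⬛⬛❓❓
⬛⬜⬜⬜⬜⬛⬛❓❓

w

❓⬛⬛⬜⬜⬜❓❓❓
❓⬛⬛⬜⬜⬜❓❓❓
❓⬛⬛⬜⬜⬜⬛⬛❓
❓⬛⬛⬜⬜⬜⬛⬛❓
❓⬛⬛⬜🔴⬜⬛⬛❓
❓⬛⬛⬜⬜⬜⬛⬛❓
❓⬛⬛⬜⬜⬜⬛⬛❓
❓⬛⬜⬜🚪⬜⬛⬛❓
❓⬛⬜⬜⬜⬜⬛⬛❓

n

❓❓❓❓❓❓❓❓❓
❓⬛⬛⬜⬜⬜❓❓❓
❓⬛⬛⬜⬜⬜⬛❓❓
❓⬛⬛⬜⬜⬜⬛⬛❓
❓⬛⬛⬜🔴⬜⬛⬛❓
❓⬛⬛⬜⬜⬜⬛⬛❓
❓⬛⬛⬜⬜⬜⬛⬛❓
❓⬛⬛⬜⬜⬜⬛⬛❓
❓⬛⬜⬜🚪⬜⬛⬛❓

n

❓❓❓❓❓❓❓❓❓
❓❓❓❓❓❓❓❓❓
❓⬛⬛⬜⬜⬜⬛❓❓
❓⬛⬛⬜⬜⬜⬛❓❓
❓⬛⬛⬜🔴⬜⬛⬛❓
❓⬛⬛⬜⬜⬜⬛⬛❓
❓⬛⬛⬜⬜⬜⬛⬛❓
❓⬛⬛⬜⬜⬜⬛⬛❓
❓⬛⬛⬜⬜⬜⬛⬛❓

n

❓❓❓❓❓❓❓❓❓
❓❓❓❓❓❓❓❓❓
❓❓⬜⬜⬜⬜⬜❓❓
❓⬛⬛⬜⬜⬜⬛❓❓
❓⬛⬛⬜🔴⬜⬛❓❓
❓⬛⬛⬜⬜⬜⬛⬛❓
❓⬛⬛⬜⬜⬜⬛⬛❓
❓⬛⬛⬜⬜⬜⬛⬛❓
❓⬛⬛⬜⬜⬜⬛⬛❓

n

❓❓❓❓❓❓❓❓❓
❓❓❓❓❓❓❓❓❓
❓❓⬜⬜⬜⬜⬜❓❓
❓❓⬜⬜⬜⬜⬜❓❓
❓⬛⬛⬜🔴⬜⬛❓❓
❓⬛⬛⬜⬜⬜⬛❓❓
❓⬛⬛⬜⬜⬜⬛⬛❓
❓⬛⬛⬜⬜⬜⬛⬛❓
❓⬛⬛⬜⬜⬜⬛⬛❓

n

❓❓❓❓❓❓❓❓❓
❓❓❓❓❓❓❓❓❓
❓❓⬜📦⬜⬜⬜❓❓
❓❓⬜⬜⬜⬜⬜❓❓
❓❓⬜⬜🔴⬜⬜❓❓
❓⬛⬛⬜⬜⬜⬛❓❓
❓⬛⬛⬜⬜⬜⬛❓❓
❓⬛⬛⬜⬜⬜⬛⬛❓
❓⬛⬛⬜⬜⬜⬛⬛❓

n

❓❓❓❓❓❓❓❓❓
❓❓❓❓❓❓❓❓❓
❓❓⬜⬜⬜⬜⬜❓❓
❓❓⬜📦⬜⬜⬜❓❓
❓❓⬜⬜🔴⬜⬜❓❓
❓❓⬜⬜⬜⬜⬜❓❓
❓⬛⬛⬜⬜⬜⬛❓❓
❓⬛⬛⬜⬜⬜⬛❓❓
❓⬛⬛⬜⬜⬜⬛⬛❓

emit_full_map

❓⬜⬜⬜⬜⬜❓
❓⬜📦⬜⬜⬜❓
❓⬜⬜🔴⬜⬜❓
❓⬜⬜⬜⬜⬜❓
⬛⬛⬜⬜⬜⬛❓
⬛⬛⬜⬜⬜⬛❓
⬛⬛⬜⬜⬜⬛⬛
⬛⬛⬜⬜⬜⬛⬛
⬛⬛⬜⬜⬜⬛⬛
⬛⬛⬜⬜⬜⬛⬛
⬛⬛⬜⬜⬜⬛⬛
⬛⬜⬜🚪⬜⬛⬛
⬛⬜⬜⬜⬜⬛⬛
⬛⬜⬜⬜⬜⬜⬜

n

❓❓❓❓❓❓❓❓❓
❓❓❓❓❓❓❓❓❓
❓❓⬜⬜⬜⬜⬜❓❓
❓❓⬜⬜⬜⬜⬜❓❓
❓❓⬜📦🔴⬜⬜❓❓
❓❓⬜⬜⬜⬜⬜❓❓
❓❓⬜⬜⬜⬜⬜❓❓
❓⬛⬛⬜⬜⬜⬛❓❓
❓⬛⬛⬜⬜⬜⬛❓❓

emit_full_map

❓⬜⬜⬜⬜⬜❓
❓⬜⬜⬜⬜⬜❓
❓⬜📦🔴⬜⬜❓
❓⬜⬜⬜⬜⬜❓
❓⬜⬜⬜⬜⬜❓
⬛⬛⬜⬜⬜⬛❓
⬛⬛⬜⬜⬜⬛❓
⬛⬛⬜⬜⬜⬛⬛
⬛⬛⬜⬜⬜⬛⬛
⬛⬛⬜⬜⬜⬛⬛
⬛⬛⬜⬜⬜⬛⬛
⬛⬛⬜⬜⬜⬛⬛
⬛⬜⬜🚪⬜⬛⬛
⬛⬜⬜⬜⬜⬛⬛
⬛⬜⬜⬜⬜⬜⬜


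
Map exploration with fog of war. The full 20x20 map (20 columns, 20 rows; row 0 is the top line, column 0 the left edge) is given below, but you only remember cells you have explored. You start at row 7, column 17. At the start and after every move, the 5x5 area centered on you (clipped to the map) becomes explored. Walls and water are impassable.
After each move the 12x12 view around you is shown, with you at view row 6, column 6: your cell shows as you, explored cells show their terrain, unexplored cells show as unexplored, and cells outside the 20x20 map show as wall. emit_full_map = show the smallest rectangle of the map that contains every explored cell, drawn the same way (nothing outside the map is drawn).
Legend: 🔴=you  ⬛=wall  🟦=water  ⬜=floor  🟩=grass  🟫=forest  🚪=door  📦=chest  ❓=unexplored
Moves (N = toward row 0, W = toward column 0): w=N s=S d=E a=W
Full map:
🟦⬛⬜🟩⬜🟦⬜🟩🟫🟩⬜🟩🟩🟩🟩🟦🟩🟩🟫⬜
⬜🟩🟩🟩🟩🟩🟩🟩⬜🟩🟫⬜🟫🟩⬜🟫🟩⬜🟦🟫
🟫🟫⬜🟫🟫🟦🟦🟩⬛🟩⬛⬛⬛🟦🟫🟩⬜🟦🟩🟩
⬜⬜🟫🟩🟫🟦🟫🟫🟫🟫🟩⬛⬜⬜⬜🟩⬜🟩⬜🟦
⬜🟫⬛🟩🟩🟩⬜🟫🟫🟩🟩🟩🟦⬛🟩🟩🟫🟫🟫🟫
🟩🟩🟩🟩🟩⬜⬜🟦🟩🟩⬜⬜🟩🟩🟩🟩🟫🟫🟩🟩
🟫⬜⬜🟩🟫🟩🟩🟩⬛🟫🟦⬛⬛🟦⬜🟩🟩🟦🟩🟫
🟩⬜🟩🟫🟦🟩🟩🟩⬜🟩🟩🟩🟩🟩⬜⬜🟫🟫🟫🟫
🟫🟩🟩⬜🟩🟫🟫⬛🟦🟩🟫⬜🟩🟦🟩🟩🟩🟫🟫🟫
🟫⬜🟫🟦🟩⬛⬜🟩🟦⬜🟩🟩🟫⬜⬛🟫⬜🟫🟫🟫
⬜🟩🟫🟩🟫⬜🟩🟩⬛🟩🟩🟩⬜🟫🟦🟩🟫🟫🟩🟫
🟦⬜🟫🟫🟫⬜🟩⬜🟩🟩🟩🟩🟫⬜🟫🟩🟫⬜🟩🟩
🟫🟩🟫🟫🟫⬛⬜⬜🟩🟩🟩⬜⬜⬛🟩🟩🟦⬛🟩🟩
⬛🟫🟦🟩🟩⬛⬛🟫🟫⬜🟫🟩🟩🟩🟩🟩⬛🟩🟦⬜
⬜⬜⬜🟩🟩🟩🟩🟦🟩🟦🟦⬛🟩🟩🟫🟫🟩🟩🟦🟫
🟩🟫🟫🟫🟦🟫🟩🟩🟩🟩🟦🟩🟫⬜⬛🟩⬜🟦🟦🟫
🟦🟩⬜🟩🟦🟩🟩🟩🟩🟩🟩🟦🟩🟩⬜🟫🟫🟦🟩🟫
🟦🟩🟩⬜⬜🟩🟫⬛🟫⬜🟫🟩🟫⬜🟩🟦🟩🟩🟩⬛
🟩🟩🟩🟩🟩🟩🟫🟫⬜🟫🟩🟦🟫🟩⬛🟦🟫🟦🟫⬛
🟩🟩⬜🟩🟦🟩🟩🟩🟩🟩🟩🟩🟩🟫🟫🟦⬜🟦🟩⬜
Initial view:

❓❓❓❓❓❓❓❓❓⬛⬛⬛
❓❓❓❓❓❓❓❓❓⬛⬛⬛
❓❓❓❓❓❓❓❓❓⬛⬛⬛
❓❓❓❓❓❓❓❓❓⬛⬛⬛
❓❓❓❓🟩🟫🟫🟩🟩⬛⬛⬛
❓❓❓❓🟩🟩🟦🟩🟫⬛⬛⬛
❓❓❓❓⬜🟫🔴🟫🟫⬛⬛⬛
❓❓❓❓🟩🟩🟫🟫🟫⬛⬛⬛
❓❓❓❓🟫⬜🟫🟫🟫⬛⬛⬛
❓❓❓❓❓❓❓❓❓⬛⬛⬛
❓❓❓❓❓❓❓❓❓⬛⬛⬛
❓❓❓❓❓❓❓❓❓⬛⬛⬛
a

❓❓❓❓❓❓❓❓❓❓⬛⬛
❓❓❓❓❓❓❓❓❓❓⬛⬛
❓❓❓❓❓❓❓❓❓❓⬛⬛
❓❓❓❓❓❓❓❓❓❓⬛⬛
❓❓❓❓🟩🟩🟫🟫🟩🟩⬛⬛
❓❓❓❓⬜🟩🟩🟦🟩🟫⬛⬛
❓❓❓❓⬜⬜🔴🟫🟫🟫⬛⬛
❓❓❓❓🟩🟩🟩🟫🟫🟫⬛⬛
❓❓❓❓⬛🟫⬜🟫🟫🟫⬛⬛
❓❓❓❓❓❓❓❓❓❓⬛⬛
❓❓❓❓❓❓❓❓❓❓⬛⬛
❓❓❓❓❓❓❓❓❓❓⬛⬛

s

❓❓❓❓❓❓❓❓❓❓⬛⬛
❓❓❓❓❓❓❓❓❓❓⬛⬛
❓❓❓❓❓❓❓❓❓❓⬛⬛
❓❓❓❓🟩🟩🟫🟫🟩🟩⬛⬛
❓❓❓❓⬜🟩🟩🟦🟩🟫⬛⬛
❓❓❓❓⬜⬜🟫🟫🟫🟫⬛⬛
❓❓❓❓🟩🟩🔴🟫🟫🟫⬛⬛
❓❓❓❓⬛🟫⬜🟫🟫🟫⬛⬛
❓❓❓❓🟦🟩🟫🟫🟩❓⬛⬛
❓❓❓❓❓❓❓❓❓❓⬛⬛
❓❓❓❓❓❓❓❓❓❓⬛⬛
❓❓❓❓❓❓❓❓❓❓⬛⬛

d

❓❓❓❓❓❓❓❓❓⬛⬛⬛
❓❓❓❓❓❓❓❓❓⬛⬛⬛
❓❓❓❓❓❓❓❓❓⬛⬛⬛
❓❓❓🟩🟩🟫🟫🟩🟩⬛⬛⬛
❓❓❓⬜🟩🟩🟦🟩🟫⬛⬛⬛
❓❓❓⬜⬜🟫🟫🟫🟫⬛⬛⬛
❓❓❓🟩🟩🟩🔴🟫🟫⬛⬛⬛
❓❓❓⬛🟫⬜🟫🟫🟫⬛⬛⬛
❓❓❓🟦🟩🟫🟫🟩🟫⬛⬛⬛
❓❓❓❓❓❓❓❓❓⬛⬛⬛
❓❓❓❓❓❓❓❓❓⬛⬛⬛
❓❓❓❓❓❓❓❓❓⬛⬛⬛

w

❓❓❓❓❓❓❓❓❓⬛⬛⬛
❓❓❓❓❓❓❓❓❓⬛⬛⬛
❓❓❓❓❓❓❓❓❓⬛⬛⬛
❓❓❓❓❓❓❓❓❓⬛⬛⬛
❓❓❓🟩🟩🟫🟫🟩🟩⬛⬛⬛
❓❓❓⬜🟩🟩🟦🟩🟫⬛⬛⬛
❓❓❓⬜⬜🟫🔴🟫🟫⬛⬛⬛
❓❓❓🟩🟩🟩🟫🟫🟫⬛⬛⬛
❓❓❓⬛🟫⬜🟫🟫🟫⬛⬛⬛
❓❓❓🟦🟩🟫🟫🟩🟫⬛⬛⬛
❓❓❓❓❓❓❓❓❓⬛⬛⬛
❓❓❓❓❓❓❓❓❓⬛⬛⬛

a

❓❓❓❓❓❓❓❓❓❓⬛⬛
❓❓❓❓❓❓❓❓❓❓⬛⬛
❓❓❓❓❓❓❓❓❓❓⬛⬛
❓❓❓❓❓❓❓❓❓❓⬛⬛
❓❓❓❓🟩🟩🟫🟫🟩🟩⬛⬛
❓❓❓❓⬜🟩🟩🟦🟩🟫⬛⬛
❓❓❓❓⬜⬜🔴🟫🟫🟫⬛⬛
❓❓❓❓🟩🟩🟩🟫🟫🟫⬛⬛
❓❓❓❓⬛🟫⬜🟫🟫🟫⬛⬛
❓❓❓❓🟦🟩🟫🟫🟩🟫⬛⬛
❓❓❓❓❓❓❓❓❓❓⬛⬛
❓❓❓❓❓❓❓❓❓❓⬛⬛

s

❓❓❓❓❓❓❓❓❓❓⬛⬛
❓❓❓❓❓❓❓❓❓❓⬛⬛
❓❓❓❓❓❓❓❓❓❓⬛⬛
❓❓❓❓🟩🟩🟫🟫🟩🟩⬛⬛
❓❓❓❓⬜🟩🟩🟦🟩🟫⬛⬛
❓❓❓❓⬜⬜🟫🟫🟫🟫⬛⬛
❓❓❓❓🟩🟩🔴🟫🟫🟫⬛⬛
❓❓❓❓⬛🟫⬜🟫🟫🟫⬛⬛
❓❓❓❓🟦🟩🟫🟫🟩🟫⬛⬛
❓❓❓❓❓❓❓❓❓❓⬛⬛
❓❓❓❓❓❓❓❓❓❓⬛⬛
❓❓❓❓❓❓❓❓❓❓⬛⬛

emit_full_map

🟩🟩🟫🟫🟩🟩
⬜🟩🟩🟦🟩🟫
⬜⬜🟫🟫🟫🟫
🟩🟩🔴🟫🟫🟫
⬛🟫⬜🟫🟫🟫
🟦🟩🟫🟫🟩🟫

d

❓❓❓❓❓❓❓❓❓⬛⬛⬛
❓❓❓❓❓❓❓❓❓⬛⬛⬛
❓❓❓❓❓❓❓❓❓⬛⬛⬛
❓❓❓🟩🟩🟫🟫🟩🟩⬛⬛⬛
❓❓❓⬜🟩🟩🟦🟩🟫⬛⬛⬛
❓❓❓⬜⬜🟫🟫🟫🟫⬛⬛⬛
❓❓❓🟩🟩🟩🔴🟫🟫⬛⬛⬛
❓❓❓⬛🟫⬜🟫🟫🟫⬛⬛⬛
❓❓❓🟦🟩🟫🟫🟩🟫⬛⬛⬛
❓❓❓❓❓❓❓❓❓⬛⬛⬛
❓❓❓❓❓❓❓❓❓⬛⬛⬛
❓❓❓❓❓❓❓❓❓⬛⬛⬛

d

❓❓❓❓❓❓❓❓⬛⬛⬛⬛
❓❓❓❓❓❓❓❓⬛⬛⬛⬛
❓❓❓❓❓❓❓❓⬛⬛⬛⬛
❓❓🟩🟩🟫🟫🟩🟩⬛⬛⬛⬛
❓❓⬜🟩🟩🟦🟩🟫⬛⬛⬛⬛
❓❓⬜⬜🟫🟫🟫🟫⬛⬛⬛⬛
❓❓🟩🟩🟩🟫🔴🟫⬛⬛⬛⬛
❓❓⬛🟫⬜🟫🟫🟫⬛⬛⬛⬛
❓❓🟦🟩🟫🟫🟩🟫⬛⬛⬛⬛
❓❓❓❓❓❓❓❓⬛⬛⬛⬛
❓❓❓❓❓❓❓❓⬛⬛⬛⬛
❓❓❓❓❓❓❓❓⬛⬛⬛⬛

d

❓❓❓❓❓❓❓⬛⬛⬛⬛⬛
❓❓❓❓❓❓❓⬛⬛⬛⬛⬛
❓❓❓❓❓❓❓⬛⬛⬛⬛⬛
❓🟩🟩🟫🟫🟩🟩⬛⬛⬛⬛⬛
❓⬜🟩🟩🟦🟩🟫⬛⬛⬛⬛⬛
❓⬜⬜🟫🟫🟫🟫⬛⬛⬛⬛⬛
❓🟩🟩🟩🟫🟫🔴⬛⬛⬛⬛⬛
❓⬛🟫⬜🟫🟫🟫⬛⬛⬛⬛⬛
❓🟦🟩🟫🟫🟩🟫⬛⬛⬛⬛⬛
❓❓❓❓❓❓❓⬛⬛⬛⬛⬛
❓❓❓❓❓❓❓⬛⬛⬛⬛⬛
❓❓❓❓❓❓❓⬛⬛⬛⬛⬛

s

❓❓❓❓❓❓❓⬛⬛⬛⬛⬛
❓❓❓❓❓❓❓⬛⬛⬛⬛⬛
❓🟩🟩🟫🟫🟩🟩⬛⬛⬛⬛⬛
❓⬜🟩🟩🟦🟩🟫⬛⬛⬛⬛⬛
❓⬜⬜🟫🟫🟫🟫⬛⬛⬛⬛⬛
❓🟩🟩🟩🟫🟫🟫⬛⬛⬛⬛⬛
❓⬛🟫⬜🟫🟫🔴⬛⬛⬛⬛⬛
❓🟦🟩🟫🟫🟩🟫⬛⬛⬛⬛⬛
❓❓❓❓⬜🟩🟩⬛⬛⬛⬛⬛
❓❓❓❓❓❓❓⬛⬛⬛⬛⬛
❓❓❓❓❓❓❓⬛⬛⬛⬛⬛
❓❓❓❓❓❓❓⬛⬛⬛⬛⬛

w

❓❓❓❓❓❓❓⬛⬛⬛⬛⬛
❓❓❓❓❓❓❓⬛⬛⬛⬛⬛
❓❓❓❓❓❓❓⬛⬛⬛⬛⬛
❓🟩🟩🟫🟫🟩🟩⬛⬛⬛⬛⬛
❓⬜🟩🟩🟦🟩🟫⬛⬛⬛⬛⬛
❓⬜⬜🟫🟫🟫🟫⬛⬛⬛⬛⬛
❓🟩🟩🟩🟫🟫🔴⬛⬛⬛⬛⬛
❓⬛🟫⬜🟫🟫🟫⬛⬛⬛⬛⬛
❓🟦🟩🟫🟫🟩🟫⬛⬛⬛⬛⬛
❓❓❓❓⬜🟩🟩⬛⬛⬛⬛⬛
❓❓❓❓❓❓❓⬛⬛⬛⬛⬛
❓❓❓❓❓❓❓⬛⬛⬛⬛⬛

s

❓❓❓❓❓❓❓⬛⬛⬛⬛⬛
❓❓❓❓❓❓❓⬛⬛⬛⬛⬛
❓🟩🟩🟫🟫🟩🟩⬛⬛⬛⬛⬛
❓⬜🟩🟩🟦🟩🟫⬛⬛⬛⬛⬛
❓⬜⬜🟫🟫🟫🟫⬛⬛⬛⬛⬛
❓🟩🟩🟩🟫🟫🟫⬛⬛⬛⬛⬛
❓⬛🟫⬜🟫🟫🔴⬛⬛⬛⬛⬛
❓🟦🟩🟫🟫🟩🟫⬛⬛⬛⬛⬛
❓❓❓❓⬜🟩🟩⬛⬛⬛⬛⬛
❓❓❓❓❓❓❓⬛⬛⬛⬛⬛
❓❓❓❓❓❓❓⬛⬛⬛⬛⬛
❓❓❓❓❓❓❓⬛⬛⬛⬛⬛

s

❓❓❓❓❓❓❓⬛⬛⬛⬛⬛
❓🟩🟩🟫🟫🟩🟩⬛⬛⬛⬛⬛
❓⬜🟩🟩🟦🟩🟫⬛⬛⬛⬛⬛
❓⬜⬜🟫🟫🟫🟫⬛⬛⬛⬛⬛
❓🟩🟩🟩🟫🟫🟫⬛⬛⬛⬛⬛
❓⬛🟫⬜🟫🟫🟫⬛⬛⬛⬛⬛
❓🟦🟩🟫🟫🟩🔴⬛⬛⬛⬛⬛
❓❓❓❓⬜🟩🟩⬛⬛⬛⬛⬛
❓❓❓❓⬛🟩🟩⬛⬛⬛⬛⬛
❓❓❓❓❓❓❓⬛⬛⬛⬛⬛
❓❓❓❓❓❓❓⬛⬛⬛⬛⬛
❓❓❓❓❓❓❓⬛⬛⬛⬛⬛

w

❓❓❓❓❓❓❓⬛⬛⬛⬛⬛
❓❓❓❓❓❓❓⬛⬛⬛⬛⬛
❓🟩🟩🟫🟫🟩🟩⬛⬛⬛⬛⬛
❓⬜🟩🟩🟦🟩🟫⬛⬛⬛⬛⬛
❓⬜⬜🟫🟫🟫🟫⬛⬛⬛⬛⬛
❓🟩🟩🟩🟫🟫🟫⬛⬛⬛⬛⬛
❓⬛🟫⬜🟫🟫🔴⬛⬛⬛⬛⬛
❓🟦🟩🟫🟫🟩🟫⬛⬛⬛⬛⬛
❓❓❓❓⬜🟩🟩⬛⬛⬛⬛⬛
❓❓❓❓⬛🟩🟩⬛⬛⬛⬛⬛
❓❓❓❓❓❓❓⬛⬛⬛⬛⬛
❓❓❓❓❓❓❓⬛⬛⬛⬛⬛

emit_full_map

🟩🟩🟫🟫🟩🟩
⬜🟩🟩🟦🟩🟫
⬜⬜🟫🟫🟫🟫
🟩🟩🟩🟫🟫🟫
⬛🟫⬜🟫🟫🔴
🟦🟩🟫🟫🟩🟫
❓❓❓⬜🟩🟩
❓❓❓⬛🟩🟩

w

❓❓❓❓❓❓❓⬛⬛⬛⬛⬛
❓❓❓❓❓❓❓⬛⬛⬛⬛⬛
❓❓❓❓❓❓❓⬛⬛⬛⬛⬛
❓🟩🟩🟫🟫🟩🟩⬛⬛⬛⬛⬛
❓⬜🟩🟩🟦🟩🟫⬛⬛⬛⬛⬛
❓⬜⬜🟫🟫🟫🟫⬛⬛⬛⬛⬛
❓🟩🟩🟩🟫🟫🔴⬛⬛⬛⬛⬛
❓⬛🟫⬜🟫🟫🟫⬛⬛⬛⬛⬛
❓🟦🟩🟫🟫🟩🟫⬛⬛⬛⬛⬛
❓❓❓❓⬜🟩🟩⬛⬛⬛⬛⬛
❓❓❓❓⬛🟩🟩⬛⬛⬛⬛⬛
❓❓❓❓❓❓❓⬛⬛⬛⬛⬛

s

❓❓❓❓❓❓❓⬛⬛⬛⬛⬛
❓❓❓❓❓❓❓⬛⬛⬛⬛⬛
❓🟩🟩🟫🟫🟩🟩⬛⬛⬛⬛⬛
❓⬜🟩🟩🟦🟩🟫⬛⬛⬛⬛⬛
❓⬜⬜🟫🟫🟫🟫⬛⬛⬛⬛⬛
❓🟩🟩🟩🟫🟫🟫⬛⬛⬛⬛⬛
❓⬛🟫⬜🟫🟫🔴⬛⬛⬛⬛⬛
❓🟦🟩🟫🟫🟩🟫⬛⬛⬛⬛⬛
❓❓❓❓⬜🟩🟩⬛⬛⬛⬛⬛
❓❓❓❓⬛🟩🟩⬛⬛⬛⬛⬛
❓❓❓❓❓❓❓⬛⬛⬛⬛⬛
❓❓❓❓❓❓❓⬛⬛⬛⬛⬛

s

❓❓❓❓❓❓❓⬛⬛⬛⬛⬛
❓🟩🟩🟫🟫🟩🟩⬛⬛⬛⬛⬛
❓⬜🟩🟩🟦🟩🟫⬛⬛⬛⬛⬛
❓⬜⬜🟫🟫🟫🟫⬛⬛⬛⬛⬛
❓🟩🟩🟩🟫🟫🟫⬛⬛⬛⬛⬛
❓⬛🟫⬜🟫🟫🟫⬛⬛⬛⬛⬛
❓🟦🟩🟫🟫🟩🔴⬛⬛⬛⬛⬛
❓❓❓❓⬜🟩🟩⬛⬛⬛⬛⬛
❓❓❓❓⬛🟩🟩⬛⬛⬛⬛⬛
❓❓❓❓❓❓❓⬛⬛⬛⬛⬛
❓❓❓❓❓❓❓⬛⬛⬛⬛⬛
❓❓❓❓❓❓❓⬛⬛⬛⬛⬛

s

❓🟩🟩🟫🟫🟩🟩⬛⬛⬛⬛⬛
❓⬜🟩🟩🟦🟩🟫⬛⬛⬛⬛⬛
❓⬜⬜🟫🟫🟫🟫⬛⬛⬛⬛⬛
❓🟩🟩🟩🟫🟫🟫⬛⬛⬛⬛⬛
❓⬛🟫⬜🟫🟫🟫⬛⬛⬛⬛⬛
❓🟦🟩🟫🟫🟩🟫⬛⬛⬛⬛⬛
❓❓❓❓⬜🟩🔴⬛⬛⬛⬛⬛
❓❓❓❓⬛🟩🟩⬛⬛⬛⬛⬛
❓❓❓❓🟩🟦⬜⬛⬛⬛⬛⬛
❓❓❓❓❓❓❓⬛⬛⬛⬛⬛
❓❓❓❓❓❓❓⬛⬛⬛⬛⬛
❓❓❓❓❓❓❓⬛⬛⬛⬛⬛

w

❓❓❓❓❓❓❓⬛⬛⬛⬛⬛
❓🟩🟩🟫🟫🟩🟩⬛⬛⬛⬛⬛
❓⬜🟩🟩🟦🟩🟫⬛⬛⬛⬛⬛
❓⬜⬜🟫🟫🟫🟫⬛⬛⬛⬛⬛
❓🟩🟩🟩🟫🟫🟫⬛⬛⬛⬛⬛
❓⬛🟫⬜🟫🟫🟫⬛⬛⬛⬛⬛
❓🟦🟩🟫🟫🟩🔴⬛⬛⬛⬛⬛
❓❓❓❓⬜🟩🟩⬛⬛⬛⬛⬛
❓❓❓❓⬛🟩🟩⬛⬛⬛⬛⬛
❓❓❓❓🟩🟦⬜⬛⬛⬛⬛⬛
❓❓❓❓❓❓❓⬛⬛⬛⬛⬛
❓❓❓❓❓❓❓⬛⬛⬛⬛⬛

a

❓❓❓❓❓❓❓❓⬛⬛⬛⬛
❓❓🟩🟩🟫🟫🟩🟩⬛⬛⬛⬛
❓❓⬜🟩🟩🟦🟩🟫⬛⬛⬛⬛
❓❓⬜⬜🟫🟫🟫🟫⬛⬛⬛⬛
❓❓🟩🟩🟩🟫🟫🟫⬛⬛⬛⬛
❓❓⬛🟫⬜🟫🟫🟫⬛⬛⬛⬛
❓❓🟦🟩🟫🟫🔴🟫⬛⬛⬛⬛
❓❓❓❓🟫⬜🟩🟩⬛⬛⬛⬛
❓❓❓❓🟦⬛🟩🟩⬛⬛⬛⬛
❓❓❓❓❓🟩🟦⬜⬛⬛⬛⬛
❓❓❓❓❓❓❓❓⬛⬛⬛⬛
❓❓❓❓❓❓❓❓⬛⬛⬛⬛

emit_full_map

🟩🟩🟫🟫🟩🟩
⬜🟩🟩🟦🟩🟫
⬜⬜🟫🟫🟫🟫
🟩🟩🟩🟫🟫🟫
⬛🟫⬜🟫🟫🟫
🟦🟩🟫🟫🔴🟫
❓❓🟫⬜🟩🟩
❓❓🟦⬛🟩🟩
❓❓❓🟩🟦⬜

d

❓❓❓❓❓❓❓⬛⬛⬛⬛⬛
❓🟩🟩🟫🟫🟩🟩⬛⬛⬛⬛⬛
❓⬜🟩🟩🟦🟩🟫⬛⬛⬛⬛⬛
❓⬜⬜🟫🟫🟫🟫⬛⬛⬛⬛⬛
❓🟩🟩🟩🟫🟫🟫⬛⬛⬛⬛⬛
❓⬛🟫⬜🟫🟫🟫⬛⬛⬛⬛⬛
❓🟦🟩🟫🟫🟩🔴⬛⬛⬛⬛⬛
❓❓❓🟫⬜🟩🟩⬛⬛⬛⬛⬛
❓❓❓🟦⬛🟩🟩⬛⬛⬛⬛⬛
❓❓❓❓🟩🟦⬜⬛⬛⬛⬛⬛
❓❓❓❓❓❓❓⬛⬛⬛⬛⬛
❓❓❓❓❓❓❓⬛⬛⬛⬛⬛

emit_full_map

🟩🟩🟫🟫🟩🟩
⬜🟩🟩🟦🟩🟫
⬜⬜🟫🟫🟫🟫
🟩🟩🟩🟫🟫🟫
⬛🟫⬜🟫🟫🟫
🟦🟩🟫🟫🟩🔴
❓❓🟫⬜🟩🟩
❓❓🟦⬛🟩🟩
❓❓❓🟩🟦⬜
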